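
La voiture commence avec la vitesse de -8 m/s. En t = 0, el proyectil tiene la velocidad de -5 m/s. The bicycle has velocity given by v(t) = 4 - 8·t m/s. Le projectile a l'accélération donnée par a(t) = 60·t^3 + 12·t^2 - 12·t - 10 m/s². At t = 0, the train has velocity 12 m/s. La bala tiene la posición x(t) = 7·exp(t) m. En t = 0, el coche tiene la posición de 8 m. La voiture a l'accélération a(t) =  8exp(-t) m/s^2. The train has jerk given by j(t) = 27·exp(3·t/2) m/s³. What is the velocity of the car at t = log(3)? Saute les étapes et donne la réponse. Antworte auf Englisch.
The answer is -8/3.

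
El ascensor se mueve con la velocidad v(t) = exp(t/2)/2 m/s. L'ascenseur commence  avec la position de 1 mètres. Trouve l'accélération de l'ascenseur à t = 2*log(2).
Pour résoudre ceci, nous devons prendre 1 dérivée de notre équation de la vitesse v(t) = exp(t/2)/2. En prenant d/dt de v(t), nous trouvons a(t) = exp(t/2)/4. Nous avons l'accélération a(t) = exp(t/2)/4. En substituant t = 2*log(2): a(2*log(2)) = 1/2.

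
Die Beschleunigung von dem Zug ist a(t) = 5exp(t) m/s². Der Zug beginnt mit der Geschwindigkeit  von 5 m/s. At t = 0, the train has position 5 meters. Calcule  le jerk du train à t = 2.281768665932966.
Nous devons dériver notre équation de l'accélération a(t) = 5·exp(t) 1 fois. En dérivant l'accélération, nous obtenons le jerk: j(t) = 5·exp(t). De l'équation du jerk j(t) = 5·exp(t), nous substituons t = 2.281768665932966 pour obtenir j = 48.9699369586502.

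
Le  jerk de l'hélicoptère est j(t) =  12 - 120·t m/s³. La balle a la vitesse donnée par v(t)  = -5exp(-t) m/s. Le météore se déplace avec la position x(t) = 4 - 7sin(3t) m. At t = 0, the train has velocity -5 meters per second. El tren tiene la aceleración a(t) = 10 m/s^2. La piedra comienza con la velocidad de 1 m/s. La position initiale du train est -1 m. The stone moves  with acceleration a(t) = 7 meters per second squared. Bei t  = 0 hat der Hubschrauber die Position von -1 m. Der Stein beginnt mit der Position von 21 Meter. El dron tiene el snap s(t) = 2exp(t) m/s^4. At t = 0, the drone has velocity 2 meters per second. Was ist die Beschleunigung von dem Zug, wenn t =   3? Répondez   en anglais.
We have acceleration a(t) = 10. Substituting t = 3: a(3) = 10.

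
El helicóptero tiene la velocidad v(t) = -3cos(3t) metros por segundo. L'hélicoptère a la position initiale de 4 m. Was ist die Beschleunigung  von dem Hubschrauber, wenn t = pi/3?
Wir müssen unsere Gleichung für die Geschwindigkeit v(t) = -3·cos(3·t) 1-mal ableiten. Durch Ableiten von der Geschwindigkeit erhalten wir die Beschleunigung: a(t) = 9·sin(3·t). Mit a(t) = 9·sin(3·t) und Einsetzen von t = pi/3, finden wir a = 0.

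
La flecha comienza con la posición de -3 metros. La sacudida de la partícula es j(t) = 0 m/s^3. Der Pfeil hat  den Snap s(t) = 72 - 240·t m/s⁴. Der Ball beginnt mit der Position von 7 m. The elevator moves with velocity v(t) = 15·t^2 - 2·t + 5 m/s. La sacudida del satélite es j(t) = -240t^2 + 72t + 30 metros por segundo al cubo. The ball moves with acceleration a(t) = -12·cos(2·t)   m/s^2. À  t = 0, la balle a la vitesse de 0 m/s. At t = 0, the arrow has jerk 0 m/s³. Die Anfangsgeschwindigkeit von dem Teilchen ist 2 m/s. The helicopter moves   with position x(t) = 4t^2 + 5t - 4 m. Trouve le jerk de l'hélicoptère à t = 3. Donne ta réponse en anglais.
We must differentiate our position equation x(t) = 4·t^2 + 5·t - 4 3 times. Taking d/dt of x(t), we find v(t) = 8·t + 5. Differentiating velocity, we get acceleration: a(t) = 8. Taking d/dt of a(t), we find j(t) = 0. From the given jerk equation j(t) = 0, we substitute t = 3 to get j = 0.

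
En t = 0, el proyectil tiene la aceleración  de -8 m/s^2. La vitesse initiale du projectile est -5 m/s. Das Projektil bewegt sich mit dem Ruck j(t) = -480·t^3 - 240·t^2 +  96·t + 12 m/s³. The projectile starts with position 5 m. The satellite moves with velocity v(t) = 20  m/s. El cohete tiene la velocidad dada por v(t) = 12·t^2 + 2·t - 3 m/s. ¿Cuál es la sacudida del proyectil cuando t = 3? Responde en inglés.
We have jerk j(t) = -480·t^3 - 240·t^2 + 96·t + 12. Substituting t = 3: j(3) = -14820.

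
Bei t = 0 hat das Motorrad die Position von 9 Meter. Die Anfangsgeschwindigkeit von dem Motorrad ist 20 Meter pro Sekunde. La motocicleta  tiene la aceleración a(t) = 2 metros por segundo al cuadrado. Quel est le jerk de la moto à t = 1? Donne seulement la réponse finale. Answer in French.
À t = 1, j = 0.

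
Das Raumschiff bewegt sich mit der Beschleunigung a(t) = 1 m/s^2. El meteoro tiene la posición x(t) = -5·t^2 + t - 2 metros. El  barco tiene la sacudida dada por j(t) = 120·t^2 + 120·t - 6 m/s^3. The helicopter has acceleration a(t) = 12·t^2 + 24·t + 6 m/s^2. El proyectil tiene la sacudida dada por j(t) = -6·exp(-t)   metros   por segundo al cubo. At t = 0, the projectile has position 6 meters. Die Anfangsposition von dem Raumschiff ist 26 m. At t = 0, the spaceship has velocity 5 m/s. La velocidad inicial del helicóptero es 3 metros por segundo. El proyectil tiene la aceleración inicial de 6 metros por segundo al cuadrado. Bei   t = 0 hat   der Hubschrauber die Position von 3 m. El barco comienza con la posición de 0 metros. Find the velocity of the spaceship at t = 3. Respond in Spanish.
Partiendo de la aceleración a(t) = 1, tomamos 1 antiderivada. Integrando la aceleración y usando la condición inicial v(0) = 5, obtenemos v(t) = t + 5. Tenemos la velocidad v(t) = t + 5. Sustituyendo t = 3: v(3) = 8.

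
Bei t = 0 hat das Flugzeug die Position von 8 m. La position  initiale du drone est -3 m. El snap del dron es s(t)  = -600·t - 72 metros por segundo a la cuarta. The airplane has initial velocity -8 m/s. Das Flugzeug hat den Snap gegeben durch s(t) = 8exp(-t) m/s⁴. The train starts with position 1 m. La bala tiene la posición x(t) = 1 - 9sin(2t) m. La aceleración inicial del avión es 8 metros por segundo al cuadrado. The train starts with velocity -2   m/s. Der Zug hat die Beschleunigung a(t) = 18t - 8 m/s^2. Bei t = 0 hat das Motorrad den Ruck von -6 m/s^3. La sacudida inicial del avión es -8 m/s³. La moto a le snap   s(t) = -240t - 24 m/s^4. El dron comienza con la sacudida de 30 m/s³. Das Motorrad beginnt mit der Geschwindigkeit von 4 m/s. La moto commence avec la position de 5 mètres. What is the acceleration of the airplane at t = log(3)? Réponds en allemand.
Um dies zu lösen, müssen wir 2 Integrale unserer Gleichung für den Snap s(t) = 8·exp(-t) finden. Das Integral von dem Snap ist der Ruck. Mit j(0) = -8 erhalten wir j(t) = -8·exp(-t). Durch Integration von dem Ruck und Verwendung der Anfangsbedingung a(0) = 8, erhalten wir a(t) = 8·exp(-t). Mit a(t) = 8·exp(-t) und Einsetzen von t = log(3), finden wir a = 8/3.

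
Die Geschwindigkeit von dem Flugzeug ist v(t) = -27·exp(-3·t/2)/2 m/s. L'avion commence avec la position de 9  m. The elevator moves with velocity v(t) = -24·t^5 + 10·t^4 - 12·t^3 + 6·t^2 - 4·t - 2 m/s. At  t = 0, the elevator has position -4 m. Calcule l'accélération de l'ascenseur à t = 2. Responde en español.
Debemos derivar nuestra ecuación de la velocidad v(t) = -24·t^5 + 10·t^4 - 12·t^3 + 6·t^2 - 4·t - 2 1 vez. Tomando d/dt de v(t), encontramos a(t) = -120·t^4 + 40·t^3 - 36·t^2 + 12·t - 4. De la ecuación de la aceleración a(t) = -120·t^4 + 40·t^3 - 36·t^2 + 12·t - 4, sustituimos t = 2 para obtener a = -1724.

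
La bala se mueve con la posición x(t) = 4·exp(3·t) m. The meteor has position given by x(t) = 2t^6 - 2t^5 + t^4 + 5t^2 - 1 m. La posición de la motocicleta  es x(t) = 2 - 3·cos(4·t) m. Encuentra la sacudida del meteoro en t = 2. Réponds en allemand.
Wir müssen unsere Gleichung für die Position x(t) = 2·t^6 - 2·t^5 + t^4 + 5·t^2 - 1 3-mal ableiten. Die Ableitung von der Position ergibt die Geschwindigkeit: v(t) = 12·t^5 - 10·t^4 + 4·t^3 + 10·t. Mit d/dt von v(t) finden wir a(t) = 60·t^4 - 40·t^3 + 12·t^2 + 10. Die Ableitung von der Beschleunigung ergibt den Ruck: j(t) = 240·t^3 - 120·t^2 + 24·t. Aus der Gleichung für den Ruck j(t) = 240·t^3 - 120·t^2 + 24·t, setzen wir t = 2 ein und erhalten j = 1488.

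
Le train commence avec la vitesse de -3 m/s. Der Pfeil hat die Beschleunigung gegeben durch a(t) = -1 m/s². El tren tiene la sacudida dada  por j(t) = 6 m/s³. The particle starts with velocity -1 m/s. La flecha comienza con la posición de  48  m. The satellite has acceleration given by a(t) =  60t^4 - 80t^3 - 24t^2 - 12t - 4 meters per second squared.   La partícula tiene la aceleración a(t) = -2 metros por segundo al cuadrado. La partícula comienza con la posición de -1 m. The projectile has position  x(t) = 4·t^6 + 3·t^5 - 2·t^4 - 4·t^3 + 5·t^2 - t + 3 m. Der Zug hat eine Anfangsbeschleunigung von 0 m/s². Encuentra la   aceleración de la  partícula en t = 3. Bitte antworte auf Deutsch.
Wir haben die Beschleunigung a(t) = -2. Durch Einsetzen von t = 3: a(3) = -2.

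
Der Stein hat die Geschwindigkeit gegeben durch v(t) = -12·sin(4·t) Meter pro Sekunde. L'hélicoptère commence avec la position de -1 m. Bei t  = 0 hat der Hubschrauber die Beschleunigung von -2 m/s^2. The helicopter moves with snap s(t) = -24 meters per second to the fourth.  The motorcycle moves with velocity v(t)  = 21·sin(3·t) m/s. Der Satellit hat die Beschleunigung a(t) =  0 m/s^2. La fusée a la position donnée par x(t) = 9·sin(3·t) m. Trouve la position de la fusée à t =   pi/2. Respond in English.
Using x(t) = 9·sin(3·t) and substituting t = pi/2, we find x = -9.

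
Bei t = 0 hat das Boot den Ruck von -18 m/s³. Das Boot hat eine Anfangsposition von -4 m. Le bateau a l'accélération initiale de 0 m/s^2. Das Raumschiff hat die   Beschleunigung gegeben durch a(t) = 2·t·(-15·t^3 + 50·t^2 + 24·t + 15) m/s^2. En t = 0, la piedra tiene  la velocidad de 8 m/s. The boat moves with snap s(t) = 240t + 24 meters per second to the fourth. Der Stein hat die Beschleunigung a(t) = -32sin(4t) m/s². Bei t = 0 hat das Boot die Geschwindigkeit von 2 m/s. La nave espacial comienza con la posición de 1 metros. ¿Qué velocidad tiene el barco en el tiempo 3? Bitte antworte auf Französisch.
Nous devons trouver la primitive de notre équation du snap s(t) = 240·t + 24 3 fois. La primitive du snap est le jerk. En utilisant j(0) = -18, nous obtenons j(t) = 120·t^2 + 24·t - 18. L'intégrale du jerk est l'accélération. En utilisant a(0) = 0, nous obtenons a(t) = 2·t·(20·t^2 + 6·t - 9). L'intégrale de l'accélération, avec v(0) = 2, donne la vitesse: v(t) = 10·t^4 + 4·t^3 - 9·t^2 + 2. En utilisant v(t) = 10·t^4 + 4·t^3 - 9·t^2 + 2 et en substituant t = 3, nous trouvons v = 839.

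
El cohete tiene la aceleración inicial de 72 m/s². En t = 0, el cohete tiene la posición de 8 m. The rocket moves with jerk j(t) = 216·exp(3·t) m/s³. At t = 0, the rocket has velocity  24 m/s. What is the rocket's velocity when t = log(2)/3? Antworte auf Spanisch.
Para resolver esto, necesitamos tomar 2 integrales de nuestra ecuación de la sacudida j(t) = 216·exp(3·t). Tomando ∫j(t)dt y aplicando a(0) = 72, encontramos a(t) = 72·exp(3·t). Tomando ∫a(t)dt y aplicando v(0) = 24, encontramos v(t) = 24·exp(3·t). Usando v(t) = 24·exp(3·t) y sustituyendo t = log(2)/3, encontramos v = 48.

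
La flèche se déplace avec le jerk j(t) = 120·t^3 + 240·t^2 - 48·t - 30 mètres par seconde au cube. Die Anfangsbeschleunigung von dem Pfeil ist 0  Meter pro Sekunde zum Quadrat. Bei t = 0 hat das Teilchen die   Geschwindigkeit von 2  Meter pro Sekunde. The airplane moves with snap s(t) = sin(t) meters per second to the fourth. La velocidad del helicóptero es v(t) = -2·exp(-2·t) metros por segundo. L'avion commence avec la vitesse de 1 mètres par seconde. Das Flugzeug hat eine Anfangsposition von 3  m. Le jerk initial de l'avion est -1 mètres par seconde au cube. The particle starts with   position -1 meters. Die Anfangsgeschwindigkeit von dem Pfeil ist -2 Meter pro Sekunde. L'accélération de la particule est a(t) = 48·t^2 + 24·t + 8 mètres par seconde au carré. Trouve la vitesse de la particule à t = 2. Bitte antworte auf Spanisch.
Debemos encontrar la antiderivada de nuestra ecuación de la aceleración a(t) = 48·t^2 + 24·t + 8 1 vez. La antiderivada de la aceleración, con v(0) = 2, da la velocidad: v(t) = 16·t^3 + 12·t^2 + 8·t + 2. Tenemos la velocidad v(t) = 16·t^3 + 12·t^2 + 8·t + 2. Sustituyendo t = 2: v(2) = 194.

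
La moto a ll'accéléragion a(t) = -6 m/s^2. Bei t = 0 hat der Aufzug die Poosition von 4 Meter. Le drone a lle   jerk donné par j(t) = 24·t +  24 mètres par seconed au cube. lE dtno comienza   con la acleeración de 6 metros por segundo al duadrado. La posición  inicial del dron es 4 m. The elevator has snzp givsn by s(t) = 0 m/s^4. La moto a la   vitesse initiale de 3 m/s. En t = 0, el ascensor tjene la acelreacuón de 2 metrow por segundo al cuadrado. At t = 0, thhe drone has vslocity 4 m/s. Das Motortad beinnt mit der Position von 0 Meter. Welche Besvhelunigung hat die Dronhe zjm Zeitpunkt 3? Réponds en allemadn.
Um dies zu lösen, müssen wir 1 Integral unserer Gleichung für den Ruck j(t) = 24·t + 24 finden. Die Stammfunktion von dem Ruck, mit a(0) = 6, ergibt die Beschleunigung: a(t) = 12·t^2 + 24·t + 6. Aus der Gleichung für die Beschleunigung a(t) = 12·t^2 + 24·t + 6, setzen wir t = 3 ein und erhalten a = 186.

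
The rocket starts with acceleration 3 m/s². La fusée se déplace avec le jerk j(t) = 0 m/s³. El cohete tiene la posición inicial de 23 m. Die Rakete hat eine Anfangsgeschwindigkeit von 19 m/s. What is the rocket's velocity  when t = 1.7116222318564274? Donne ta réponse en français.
Pour résoudre ceci, nous devons prendre 2 intégrales de notre équation du jerk j(t) = 0. La primitive du jerk est l'accélération. En utilisant a(0) = 3, nous obtenons a(t) = 3. La primitive de l'accélération est la vitesse. En utilisant v(0) = 19, nous obtenons v(t) = 3·t + 19. De l'équation de la vitesse v(t) = 3·t + 19, nous substituons t = 1.7116222318564274 pour obtenir v = 24.1348666955693.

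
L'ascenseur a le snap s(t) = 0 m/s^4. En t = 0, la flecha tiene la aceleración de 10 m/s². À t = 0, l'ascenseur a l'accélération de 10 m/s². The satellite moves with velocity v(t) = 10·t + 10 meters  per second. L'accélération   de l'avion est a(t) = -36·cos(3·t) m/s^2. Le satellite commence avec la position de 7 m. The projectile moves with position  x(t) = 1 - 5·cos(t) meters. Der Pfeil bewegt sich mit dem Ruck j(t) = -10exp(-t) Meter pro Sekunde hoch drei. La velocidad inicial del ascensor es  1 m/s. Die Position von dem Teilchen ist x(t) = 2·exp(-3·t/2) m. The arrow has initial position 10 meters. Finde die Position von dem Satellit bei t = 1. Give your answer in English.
To solve this, we need to take 1 antiderivative of our velocity equation v(t) = 10·t + 10. The integral of velocity is position. Using x(0) = 7, we get x(t) = 5·t^2 + 10·t + 7. We have position x(t) = 5·t^2 + 10·t + 7. Substituting t = 1: x(1) = 22.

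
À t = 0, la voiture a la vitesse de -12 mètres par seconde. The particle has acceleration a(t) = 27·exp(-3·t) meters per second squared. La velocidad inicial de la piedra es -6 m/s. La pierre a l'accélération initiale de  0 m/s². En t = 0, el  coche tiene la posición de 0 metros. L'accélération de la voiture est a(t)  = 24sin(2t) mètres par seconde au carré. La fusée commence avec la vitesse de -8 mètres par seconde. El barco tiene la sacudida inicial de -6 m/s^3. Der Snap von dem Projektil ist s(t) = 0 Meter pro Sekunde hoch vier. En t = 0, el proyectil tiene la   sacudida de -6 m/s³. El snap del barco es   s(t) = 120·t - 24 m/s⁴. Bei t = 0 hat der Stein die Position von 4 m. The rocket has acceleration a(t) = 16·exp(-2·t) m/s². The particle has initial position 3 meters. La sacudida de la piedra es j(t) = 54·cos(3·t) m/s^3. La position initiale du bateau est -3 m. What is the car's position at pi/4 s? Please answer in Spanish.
Debemos encontrar la integral de nuestra ecuación de la aceleración a(t) = 24·sin(2·t) 2 veces. Tomando ∫a(t)dt y aplicando v(0) = -12, encontramos v(t) = -12·cos(2·t). La antiderivada de la velocidad es la posición. Usando x(0) = 0, obtenemos x(t) = -6·sin(2·t). De la ecuación de la posición x(t) = -6·sin(2·t), sustituimos t = pi/4 para obtener x = -6.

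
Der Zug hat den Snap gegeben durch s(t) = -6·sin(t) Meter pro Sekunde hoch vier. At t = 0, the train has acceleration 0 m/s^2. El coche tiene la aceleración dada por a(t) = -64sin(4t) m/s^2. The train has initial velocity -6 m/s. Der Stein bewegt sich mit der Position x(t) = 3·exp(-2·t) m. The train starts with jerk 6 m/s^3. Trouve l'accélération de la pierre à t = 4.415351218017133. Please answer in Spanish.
Partiendo de la posición x(t) = 3·exp(-2·t), tomamos 2 derivadas. Derivando la posición, obtenemos la velocidad: v(t) = -6·exp(-2·t). Derivando la velocidad, obtenemos la aceleración: a(t) = 12·exp(-2·t). Tenemos la aceleración a(t) = 12·exp(-2·t). Sustituyendo t = 4.415351218017133: a(4.415351218017133) = 0.00175410629349103.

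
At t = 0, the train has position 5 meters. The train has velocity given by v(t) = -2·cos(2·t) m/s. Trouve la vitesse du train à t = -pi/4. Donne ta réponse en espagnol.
De la ecuación de la velocidad v(t) = -2·cos(2·t), sustituimos t = -pi/4 para obtener v = 0.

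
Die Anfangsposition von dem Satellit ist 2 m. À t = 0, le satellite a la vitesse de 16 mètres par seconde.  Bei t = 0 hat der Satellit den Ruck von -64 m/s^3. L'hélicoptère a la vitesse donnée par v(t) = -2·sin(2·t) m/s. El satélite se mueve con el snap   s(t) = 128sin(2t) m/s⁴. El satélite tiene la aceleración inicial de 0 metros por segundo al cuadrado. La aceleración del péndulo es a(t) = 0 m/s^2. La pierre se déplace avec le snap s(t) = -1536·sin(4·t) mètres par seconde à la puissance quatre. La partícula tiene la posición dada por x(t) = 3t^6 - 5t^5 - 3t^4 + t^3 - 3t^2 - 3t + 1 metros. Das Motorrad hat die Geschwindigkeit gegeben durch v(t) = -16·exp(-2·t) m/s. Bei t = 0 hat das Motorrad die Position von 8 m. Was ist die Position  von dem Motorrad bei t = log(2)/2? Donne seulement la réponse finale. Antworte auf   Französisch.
La position à t = log(2)/2 est x = 4.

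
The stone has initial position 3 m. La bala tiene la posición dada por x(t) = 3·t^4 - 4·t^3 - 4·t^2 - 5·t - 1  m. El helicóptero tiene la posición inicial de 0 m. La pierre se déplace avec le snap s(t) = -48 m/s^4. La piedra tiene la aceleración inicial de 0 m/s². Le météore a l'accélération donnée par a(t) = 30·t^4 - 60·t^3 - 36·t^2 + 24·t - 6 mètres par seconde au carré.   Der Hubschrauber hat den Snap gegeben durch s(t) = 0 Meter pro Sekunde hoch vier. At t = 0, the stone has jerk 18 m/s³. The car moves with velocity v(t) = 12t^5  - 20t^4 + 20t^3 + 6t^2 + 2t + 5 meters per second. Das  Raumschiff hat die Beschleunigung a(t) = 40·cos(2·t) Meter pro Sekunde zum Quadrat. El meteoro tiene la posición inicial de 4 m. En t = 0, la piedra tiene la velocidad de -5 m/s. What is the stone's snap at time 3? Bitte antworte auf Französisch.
De l'équation du snap s(t) = -48, nous substituons t = 3 pour obtenir s = -48.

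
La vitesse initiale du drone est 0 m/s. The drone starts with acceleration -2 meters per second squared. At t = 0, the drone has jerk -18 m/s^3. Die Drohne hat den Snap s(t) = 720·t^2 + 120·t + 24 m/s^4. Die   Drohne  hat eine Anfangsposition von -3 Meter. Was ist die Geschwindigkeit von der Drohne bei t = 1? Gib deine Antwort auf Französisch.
Nous devons trouver l'intégrale de notre équation du snap s(t) = 720·t^2 + 120·t + 24 3 fois. En intégrant le snap et en utilisant la condition initiale j(0) = -18, nous obtenons j(t) = 240·t^3 + 60·t^2 + 24·t - 18. En intégrant le jerk et en utilisant la condition initiale a(0) = -2, nous obtenons a(t) = 60·t^4 + 20·t^3 + 12·t^2 - 18·t - 2. La primitive de l'accélération est la vitesse. En utilisant v(0) = 0, nous obtenons v(t) = t·(12·t^4 + 5·t^3 + 4·t^2 - 9·t - 2). En utilisant v(t) = t·(12·t^4 + 5·t^3 + 4·t^2 - 9·t - 2) et en substituant t = 1, nous trouvons v = 10.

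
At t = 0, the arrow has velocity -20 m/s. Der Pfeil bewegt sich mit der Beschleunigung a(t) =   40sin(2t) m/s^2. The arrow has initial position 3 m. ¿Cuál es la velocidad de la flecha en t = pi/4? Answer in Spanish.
Para resolver esto, necesitamos tomar 1 antiderivada de nuestra ecuación de la aceleración a(t) = 40·sin(2·t). Tomando ∫a(t)dt y aplicando v(0) = -20, encontramos v(t) = -20·cos(2·t). Tenemos la velocidad v(t) = -20·cos(2·t). Sustituyendo t = pi/4: v(pi/4) = 0.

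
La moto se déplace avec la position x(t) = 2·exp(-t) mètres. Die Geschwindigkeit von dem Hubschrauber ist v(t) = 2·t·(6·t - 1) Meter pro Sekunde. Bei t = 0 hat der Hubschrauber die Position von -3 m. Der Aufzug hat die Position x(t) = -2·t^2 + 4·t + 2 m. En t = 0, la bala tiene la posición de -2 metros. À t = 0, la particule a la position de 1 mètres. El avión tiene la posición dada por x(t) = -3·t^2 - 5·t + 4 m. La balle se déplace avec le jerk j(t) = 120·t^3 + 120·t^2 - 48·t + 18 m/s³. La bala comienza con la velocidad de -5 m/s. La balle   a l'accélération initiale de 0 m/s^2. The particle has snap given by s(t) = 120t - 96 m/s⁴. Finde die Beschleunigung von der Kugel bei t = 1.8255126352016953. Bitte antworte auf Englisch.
We must find the antiderivative of our jerk equation j(t) = 120·t^3 + 120·t^2 - 48·t + 18 1 time. Integrating jerk and using the initial condition a(0) = 0, we get a(t) = 2·t·(15·t^3 + 20·t^2 - 12·t + 9). Using a(t) = 2·t·(15·t^3 + 20·t^2 - 12·t + 9) and substituting t = 1.8255126352016953, we find a = 529.385848252120.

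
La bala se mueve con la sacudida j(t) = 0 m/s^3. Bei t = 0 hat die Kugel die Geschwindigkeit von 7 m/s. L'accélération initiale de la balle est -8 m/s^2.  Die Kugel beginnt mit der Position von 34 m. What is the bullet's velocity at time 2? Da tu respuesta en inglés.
To solve this, we need to take 2 integrals of our jerk equation j(t) = 0. Integrating jerk and using the initial condition a(0) = -8, we get a(t) = -8. The antiderivative of acceleration, with v(0) = 7, gives velocity: v(t) = 7 - 8·t. We have velocity v(t) = 7 - 8·t. Substituting t = 2: v(2) = -9.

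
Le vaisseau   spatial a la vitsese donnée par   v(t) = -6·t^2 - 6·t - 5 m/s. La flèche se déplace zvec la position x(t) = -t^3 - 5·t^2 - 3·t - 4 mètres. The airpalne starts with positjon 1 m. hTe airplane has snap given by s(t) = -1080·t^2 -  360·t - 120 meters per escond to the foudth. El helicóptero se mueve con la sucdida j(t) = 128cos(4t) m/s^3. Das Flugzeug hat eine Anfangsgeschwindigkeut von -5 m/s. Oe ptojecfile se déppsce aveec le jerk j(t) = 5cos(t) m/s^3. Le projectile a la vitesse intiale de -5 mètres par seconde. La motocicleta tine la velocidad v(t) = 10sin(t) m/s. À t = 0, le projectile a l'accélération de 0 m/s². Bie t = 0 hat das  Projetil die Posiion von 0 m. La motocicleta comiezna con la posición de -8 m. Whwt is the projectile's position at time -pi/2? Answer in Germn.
Um dies zu lösen, müssen wir 3 Stammfunktionen unserer Gleichung für den Ruck j(t) = 5·cos(t) finden. Das Integral von dem Ruck, mit a(0) = 0, ergibt die Beschleunigung: a(t) = 5·sin(t). Das Integral von der Beschleunigung ist die Geschwindigkeit. Mit v(0) = -5 erhalten wir v(t) = -5·cos(t). Die Stammfunktion von der Geschwindigkeit ist die Position. Mit x(0) = 0 erhalten wir x(t) = -5·sin(t). Mit x(t) = -5·sin(t) und Einsetzen von t = -pi/2, finden wir x = 5.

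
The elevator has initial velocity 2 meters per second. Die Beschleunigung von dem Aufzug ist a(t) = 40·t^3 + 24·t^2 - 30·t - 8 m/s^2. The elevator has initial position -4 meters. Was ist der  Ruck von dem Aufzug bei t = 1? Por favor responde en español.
Debemos derivar nuestra ecuación de la aceleración a(t) = 40·t^3 + 24·t^2 - 30·t - 8 1 vez. La derivada de la aceleración da la sacudida: j(t) = 120·t^2 + 48·t - 30. Tenemos la sacudida j(t) = 120·t^2 + 48·t - 30. Sustituyendo t = 1: j(1) = 138.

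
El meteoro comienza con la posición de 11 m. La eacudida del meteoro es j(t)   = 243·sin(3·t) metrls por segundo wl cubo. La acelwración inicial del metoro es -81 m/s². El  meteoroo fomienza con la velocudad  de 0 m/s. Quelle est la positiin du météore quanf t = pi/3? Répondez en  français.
Nous devons intégrer notre équation du jerk j(t) = 243·sin(3·t) 3 fois. L'intégrale du jerk est l'accélération. En utilisant a(0) = -81, nous obtenons a(t) = -81·cos(3·t). L'intégrale de l'accélération, avec v(0) = 0, donne la vitesse: v(t) = -27·sin(3·t). La primitive de la vitesse est la position. En utilisant x(0) = 11, nous obtenons x(t) = 9·cos(3·t) + 2. De l'équation de la position x(t) = 9·cos(3·t) + 2, nous substituons t = pi/3 pour obtenir x = -7.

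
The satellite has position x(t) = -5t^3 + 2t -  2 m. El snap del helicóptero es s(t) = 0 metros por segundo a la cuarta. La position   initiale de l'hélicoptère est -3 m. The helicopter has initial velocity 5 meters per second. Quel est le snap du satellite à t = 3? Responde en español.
Partiendo de la posición x(t) = -5·t^3 + 2·t - 2, tomamos 4 derivadas. Tomando d/dt de x(t), encontramos v(t) = 2 - 15·t^2. Tomando d/dt de v(t), encontramos a(t) = -30·t. Tomando d/dt de a(t), encontramos j(t) = -30. Derivando la sacudida, obtenemos el snap: s(t) = 0. Usando s(t) = 0 y sustituyendo t = 3, encontramos s = 0.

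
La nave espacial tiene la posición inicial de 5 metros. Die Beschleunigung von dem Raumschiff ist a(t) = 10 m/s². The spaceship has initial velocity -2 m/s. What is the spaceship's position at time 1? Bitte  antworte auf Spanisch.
Debemos encontrar la antiderivada de nuestra ecuación de la aceleración a(t) = 10 2 veces. La antiderivada de la aceleración es la velocidad. Usando v(0) = -2, obtenemos v(t) = 10·t - 2. Tomando ∫v(t)dt y aplicando x(0) = 5, encontramos x(t) = 5·t^2 - 2·t + 5. Tenemos la posición x(t) = 5·t^2 - 2·t + 5. Sustituyendo t = 1: x(1) = 8.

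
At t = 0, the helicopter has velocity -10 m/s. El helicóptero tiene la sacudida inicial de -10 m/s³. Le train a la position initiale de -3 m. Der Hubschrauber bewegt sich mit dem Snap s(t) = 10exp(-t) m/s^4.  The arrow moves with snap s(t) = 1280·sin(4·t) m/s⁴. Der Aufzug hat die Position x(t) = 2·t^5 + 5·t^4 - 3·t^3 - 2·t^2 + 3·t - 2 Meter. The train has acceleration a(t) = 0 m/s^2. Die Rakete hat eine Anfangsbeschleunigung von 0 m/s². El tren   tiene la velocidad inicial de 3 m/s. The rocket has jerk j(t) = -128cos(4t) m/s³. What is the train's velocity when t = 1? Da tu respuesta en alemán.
Um dies zu lösen, müssen wir 1 Integral unserer Gleichung für die Beschleunigung a(t) = 0 finden. Die Stammfunktion von der Beschleunigung, mit v(0) = 3, ergibt die Geschwindigkeit: v(t) = 3. Aus der Gleichung für die Geschwindigkeit v(t) = 3, setzen wir t = 1 ein und erhalten v = 3.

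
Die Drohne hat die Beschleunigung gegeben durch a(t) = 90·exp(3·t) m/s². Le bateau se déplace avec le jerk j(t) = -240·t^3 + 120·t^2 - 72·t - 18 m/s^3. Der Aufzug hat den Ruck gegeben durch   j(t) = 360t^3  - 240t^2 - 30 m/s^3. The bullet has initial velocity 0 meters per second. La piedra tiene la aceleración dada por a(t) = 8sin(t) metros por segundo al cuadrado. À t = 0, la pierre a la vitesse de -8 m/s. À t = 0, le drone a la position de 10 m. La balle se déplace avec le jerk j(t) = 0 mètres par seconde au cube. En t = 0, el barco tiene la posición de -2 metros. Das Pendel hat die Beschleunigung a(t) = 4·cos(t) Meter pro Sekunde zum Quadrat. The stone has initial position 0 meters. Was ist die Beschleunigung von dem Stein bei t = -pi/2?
Aus der Gleichung für die Beschleunigung a(t) = 8·sin(t), setzen wir t = -pi/2 ein und erhalten a = -8.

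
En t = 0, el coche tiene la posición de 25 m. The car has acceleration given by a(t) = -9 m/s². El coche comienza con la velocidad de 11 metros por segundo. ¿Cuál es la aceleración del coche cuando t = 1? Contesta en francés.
Nous avons l'accélération a(t) = -9. En substituant t = 1: a(1) = -9.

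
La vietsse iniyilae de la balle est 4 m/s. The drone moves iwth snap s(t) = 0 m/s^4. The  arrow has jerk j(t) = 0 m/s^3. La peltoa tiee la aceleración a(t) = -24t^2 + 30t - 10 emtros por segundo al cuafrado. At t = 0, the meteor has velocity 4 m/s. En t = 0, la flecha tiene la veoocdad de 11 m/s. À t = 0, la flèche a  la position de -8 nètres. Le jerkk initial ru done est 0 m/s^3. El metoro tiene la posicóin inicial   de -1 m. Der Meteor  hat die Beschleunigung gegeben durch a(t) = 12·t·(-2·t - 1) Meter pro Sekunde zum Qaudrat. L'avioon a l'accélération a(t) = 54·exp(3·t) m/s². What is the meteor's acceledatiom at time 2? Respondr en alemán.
Mit a(t) = 12·t·(-2·t - 1) und Einsetzen von t = 2, finden wir a = -120.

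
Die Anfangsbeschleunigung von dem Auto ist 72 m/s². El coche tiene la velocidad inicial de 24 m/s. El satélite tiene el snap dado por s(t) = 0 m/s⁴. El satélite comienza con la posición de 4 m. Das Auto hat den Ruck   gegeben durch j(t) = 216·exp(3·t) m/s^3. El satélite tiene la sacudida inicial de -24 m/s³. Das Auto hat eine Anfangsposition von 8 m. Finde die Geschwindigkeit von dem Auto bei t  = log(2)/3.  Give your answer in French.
Pour résoudre ceci, nous devons prendre 2 intégrales de notre équation du jerk j(t) = 216·exp(3·t). En intégrant le jerk et en utilisant la condition initiale a(0) = 72, nous obtenons a(t) = 72·exp(3·t). La primitive de l'accélération est la vitesse. En utilisant v(0) = 24, nous obtenons v(t) = 24·exp(3·t). De l'équation de la vitesse v(t) = 24·exp(3·t), nous substituons t = log(2)/3 pour obtenir v = 48.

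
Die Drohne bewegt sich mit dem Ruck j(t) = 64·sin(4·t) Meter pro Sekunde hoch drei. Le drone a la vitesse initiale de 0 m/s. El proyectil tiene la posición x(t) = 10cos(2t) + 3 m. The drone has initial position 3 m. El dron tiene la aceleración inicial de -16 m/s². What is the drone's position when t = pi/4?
We must find the antiderivative of our jerk equation j(t) = 64·sin(4·t) 3 times. Finding the antiderivative of j(t) and using a(0) = -16: a(t) = -16·cos(4·t). Taking ∫a(t)dt and applying v(0) = 0, we find v(t) = -4·sin(4·t). Integrating velocity and using the initial condition x(0) = 3, we get x(t) = cos(4·t) + 2. We have position x(t) = cos(4·t) + 2. Substituting t = pi/4: x(pi/4) = 1.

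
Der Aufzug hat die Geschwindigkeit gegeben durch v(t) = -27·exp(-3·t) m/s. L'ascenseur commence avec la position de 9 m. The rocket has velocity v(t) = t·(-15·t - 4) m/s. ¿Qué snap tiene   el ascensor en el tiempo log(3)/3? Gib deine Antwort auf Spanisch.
Partiendo de la velocidad v(t) = -27·exp(-3·t), tomamos 3 derivadas. Tomando d/dt de v(t), encontramos a(t) = 81·exp(-3·t). La derivada de la aceleración da la sacudida: j(t) = -243·exp(-3·t). Derivando la sacudida, obtenemos el snap: s(t) = 729·exp(-3·t). Tenemos el snap s(t) = 729·exp(-3·t). Sustituyendo t = log(3)/3: s(log(3)/3) = 243.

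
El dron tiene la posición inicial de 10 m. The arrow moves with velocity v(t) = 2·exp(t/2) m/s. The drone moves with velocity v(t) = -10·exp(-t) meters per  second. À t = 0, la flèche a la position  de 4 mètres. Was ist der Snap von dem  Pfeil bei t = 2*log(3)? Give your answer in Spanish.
Debemos derivar nuestra ecuación de la velocidad v(t) = 2·exp(t/2) 3 veces. Derivando la velocidad, obtenemos la aceleración: a(t) = exp(t/2). Tomando d/dt de a(t), encontramos j(t) = exp(t/2)/2. Derivando la sacudida, obtenemos el snap: s(t) = exp(t/2)/4. Tenemos el snap s(t) = exp(t/2)/4. Sustituyendo t = 2*log(3): s(2*log(3)) = 3/4.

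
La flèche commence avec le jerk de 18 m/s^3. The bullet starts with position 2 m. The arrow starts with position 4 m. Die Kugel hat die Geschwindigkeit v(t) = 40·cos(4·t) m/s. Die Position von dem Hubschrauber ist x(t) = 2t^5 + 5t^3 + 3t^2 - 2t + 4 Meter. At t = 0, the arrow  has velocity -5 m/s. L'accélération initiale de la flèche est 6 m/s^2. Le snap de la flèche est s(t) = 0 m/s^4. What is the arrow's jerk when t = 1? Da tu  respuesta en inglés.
Starting from snap s(t) = 0, we take 1 integral. Finding the integral of s(t) and using j(0) = 18: j(t) = 18. Using j(t) = 18 and substituting t = 1, we find j = 18.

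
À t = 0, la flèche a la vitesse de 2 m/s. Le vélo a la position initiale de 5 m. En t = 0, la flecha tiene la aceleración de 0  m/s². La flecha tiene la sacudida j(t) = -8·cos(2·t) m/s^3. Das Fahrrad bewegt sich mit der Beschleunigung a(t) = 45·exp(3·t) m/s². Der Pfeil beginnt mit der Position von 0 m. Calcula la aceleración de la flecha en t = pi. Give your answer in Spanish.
Debemos encontrar la integral de nuestra ecuación de la sacudida j(t) = -8·cos(2·t) 1 vez. Integrando la sacudida y usando la condición inicial a(0) = 0, obtenemos a(t) = -4·sin(2·t). De la ecuación de la aceleración a(t) = -4·sin(2·t), sustituimos t = pi para obtener a = 0.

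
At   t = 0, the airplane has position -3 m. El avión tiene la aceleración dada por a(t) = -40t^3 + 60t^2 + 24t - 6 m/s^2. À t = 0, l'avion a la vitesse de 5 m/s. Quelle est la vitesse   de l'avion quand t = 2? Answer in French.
Pour résoudre ceci, nous devons prendre 1 intégrale de notre équation de l'accélération a(t) = -40·t^3 + 60·t^2 + 24·t - 6. En intégrant l'accélération et en utilisant la condition initiale v(0) = 5, nous obtenons v(t) = -10·t^4 + 20·t^3 + 12·t^2 - 6·t + 5. En utilisant v(t) = -10·t^4 + 20·t^3 + 12·t^2 - 6·t + 5 et en substituant t = 2, nous trouvons v = 41.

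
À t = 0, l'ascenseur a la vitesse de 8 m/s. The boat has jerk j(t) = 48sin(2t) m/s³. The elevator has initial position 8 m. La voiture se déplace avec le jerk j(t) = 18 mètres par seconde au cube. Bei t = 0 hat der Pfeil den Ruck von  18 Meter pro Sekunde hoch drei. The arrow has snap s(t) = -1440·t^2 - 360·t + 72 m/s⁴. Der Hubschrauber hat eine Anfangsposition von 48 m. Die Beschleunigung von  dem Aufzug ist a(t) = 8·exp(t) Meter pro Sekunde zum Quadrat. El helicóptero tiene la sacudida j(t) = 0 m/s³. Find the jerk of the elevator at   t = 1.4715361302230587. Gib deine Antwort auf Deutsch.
Wir müssen unsere Gleichung für die Beschleunigung a(t) = 8·exp(t) 1-mal ableiten. Mit d/dt von a(t) finden wir j(t) = 8·exp(t). Wir haben den Ruck j(t) = 8·exp(t). Durch Einsetzen von t = 1.4715361302230587: j(1.4715361302230587) = 34.8473701334013.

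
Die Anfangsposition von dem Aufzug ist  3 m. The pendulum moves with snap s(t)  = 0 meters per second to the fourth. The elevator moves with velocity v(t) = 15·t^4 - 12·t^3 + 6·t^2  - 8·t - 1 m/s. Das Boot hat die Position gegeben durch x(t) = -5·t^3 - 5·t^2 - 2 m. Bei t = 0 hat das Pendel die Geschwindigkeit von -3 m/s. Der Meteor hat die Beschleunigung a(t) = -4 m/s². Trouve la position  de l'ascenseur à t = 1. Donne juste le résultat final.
x(1) = 0.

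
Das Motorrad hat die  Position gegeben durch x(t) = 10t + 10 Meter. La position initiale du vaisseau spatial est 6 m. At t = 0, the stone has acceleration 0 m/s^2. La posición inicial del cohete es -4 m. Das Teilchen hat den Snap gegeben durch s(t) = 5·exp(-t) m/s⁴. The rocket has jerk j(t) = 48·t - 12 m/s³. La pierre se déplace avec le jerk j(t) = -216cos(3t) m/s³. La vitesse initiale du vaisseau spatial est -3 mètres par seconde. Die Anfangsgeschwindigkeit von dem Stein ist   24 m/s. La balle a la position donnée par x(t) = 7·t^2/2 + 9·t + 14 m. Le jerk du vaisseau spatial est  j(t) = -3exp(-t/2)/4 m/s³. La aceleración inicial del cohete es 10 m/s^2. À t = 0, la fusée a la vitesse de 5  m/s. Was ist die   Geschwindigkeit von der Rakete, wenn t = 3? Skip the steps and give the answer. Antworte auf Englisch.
At t = 3, v = 197.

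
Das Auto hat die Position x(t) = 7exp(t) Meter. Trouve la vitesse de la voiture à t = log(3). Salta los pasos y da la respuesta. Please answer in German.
v(log(3)) = 21.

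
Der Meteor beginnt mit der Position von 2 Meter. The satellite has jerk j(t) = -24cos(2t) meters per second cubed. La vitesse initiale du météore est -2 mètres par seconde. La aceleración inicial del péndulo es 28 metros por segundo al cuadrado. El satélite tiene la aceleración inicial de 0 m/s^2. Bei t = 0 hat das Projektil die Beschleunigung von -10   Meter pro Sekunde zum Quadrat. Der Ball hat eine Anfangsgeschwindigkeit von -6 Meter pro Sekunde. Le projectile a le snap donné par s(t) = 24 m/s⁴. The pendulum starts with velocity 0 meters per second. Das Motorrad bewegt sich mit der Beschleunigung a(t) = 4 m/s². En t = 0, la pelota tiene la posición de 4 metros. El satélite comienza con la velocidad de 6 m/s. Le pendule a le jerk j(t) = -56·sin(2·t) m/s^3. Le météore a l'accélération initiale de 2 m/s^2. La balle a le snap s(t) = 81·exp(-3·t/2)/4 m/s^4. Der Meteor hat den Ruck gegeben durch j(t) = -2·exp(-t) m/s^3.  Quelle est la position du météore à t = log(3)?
Nous devons intégrer notre équation du jerk j(t) = -2·exp(-t) 3 fois. En intégrant le jerk et en utilisant la condition initiale a(0) = 2, nous obtenons a(t) = 2·exp(-t). En prenant ∫a(t)dt et en appliquant v(0) = -2, nous trouvons v(t) = -2·exp(-t). En prenant ∫v(t)dt et en appliquant x(0) = 2, nous trouvons x(t) = 2·exp(-t). Nous avons la position x(t) = 2·exp(-t). En substituant t = log(3): x(log(3)) = 2/3.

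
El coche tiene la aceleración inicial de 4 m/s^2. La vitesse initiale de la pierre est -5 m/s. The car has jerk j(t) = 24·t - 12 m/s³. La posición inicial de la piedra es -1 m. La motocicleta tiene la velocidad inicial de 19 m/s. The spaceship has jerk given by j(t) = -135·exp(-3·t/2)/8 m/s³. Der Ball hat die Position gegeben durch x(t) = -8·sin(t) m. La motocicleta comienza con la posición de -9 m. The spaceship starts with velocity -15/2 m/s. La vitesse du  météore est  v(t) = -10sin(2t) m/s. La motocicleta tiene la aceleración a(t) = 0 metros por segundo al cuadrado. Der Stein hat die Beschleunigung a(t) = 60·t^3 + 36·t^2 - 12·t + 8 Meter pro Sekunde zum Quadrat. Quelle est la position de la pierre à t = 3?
Nous devons trouver l'intégrale de notre équation de l'accélération a(t) = 60·t^3 + 36·t^2 - 12·t + 8 2 fois. En intégrant l'accélération et en utilisant la condition initiale v(0) = -5, nous obtenons v(t) = 15·t^4 + 12·t^3 - 6·t^2 + 8·t - 5. La primitive de la vitesse est la position. En utilisant x(0) = -1, nous obtenons x(t) = 3·t^5 + 3·t^4 - 2·t^3 + 4·t^2 - 5·t - 1. Nous avons la position x(t) = 3·t^5 + 3·t^4 - 2·t^3 + 4·t^2 - 5·t - 1. En substituant t = 3: x(3) = 938.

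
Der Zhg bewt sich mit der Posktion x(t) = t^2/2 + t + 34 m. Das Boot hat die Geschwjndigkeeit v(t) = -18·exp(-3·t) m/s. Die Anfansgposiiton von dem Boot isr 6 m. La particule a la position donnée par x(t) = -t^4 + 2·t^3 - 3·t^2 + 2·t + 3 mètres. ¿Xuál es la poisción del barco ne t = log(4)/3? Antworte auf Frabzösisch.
Nous devons trouver l'intégrale de notre équation de la vitesse v(t) = -18·exp(-3·t) 1 fois. La primitive de la vitesse est la position. En utilisant x(0) = 6, nous obtenons x(t) = 6·exp(-3·t). En utilisant x(t) = 6·exp(-3·t) et en substituant t = log(4)/3, nous trouvons x = 3/2.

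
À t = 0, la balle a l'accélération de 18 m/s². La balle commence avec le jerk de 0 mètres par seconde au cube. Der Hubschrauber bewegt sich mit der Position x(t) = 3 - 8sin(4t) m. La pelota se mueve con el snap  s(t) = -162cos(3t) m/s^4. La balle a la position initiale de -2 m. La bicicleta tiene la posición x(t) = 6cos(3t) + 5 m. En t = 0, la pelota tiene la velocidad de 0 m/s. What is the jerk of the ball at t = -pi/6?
Starting from snap s(t) = -162·cos(3·t), we take 1 antiderivative. The antiderivative of snap is jerk. Using j(0) = 0, we get j(t) = -54·sin(3·t). Using j(t) = -54·sin(3·t) and substituting t = -pi/6, we find j = 54.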